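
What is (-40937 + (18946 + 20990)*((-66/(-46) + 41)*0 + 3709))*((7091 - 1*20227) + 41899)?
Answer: 4259273563181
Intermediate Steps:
(-40937 + (18946 + 20990)*((-66/(-46) + 41)*0 + 3709))*((7091 - 1*20227) + 41899) = (-40937 + 39936*((-66*(-1/46) + 41)*0 + 3709))*((7091 - 20227) + 41899) = (-40937 + 39936*((33/23 + 41)*0 + 3709))*(-13136 + 41899) = (-40937 + 39936*((976/23)*0 + 3709))*28763 = (-40937 + 39936*(0 + 3709))*28763 = (-40937 + 39936*3709)*28763 = (-40937 + 148122624)*28763 = 148081687*28763 = 4259273563181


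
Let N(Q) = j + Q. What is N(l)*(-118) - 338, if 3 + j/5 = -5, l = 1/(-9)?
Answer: 39556/9 ≈ 4395.1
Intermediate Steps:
l = -⅑ ≈ -0.11111
j = -40 (j = -15 + 5*(-5) = -15 - 25 = -40)
N(Q) = -40 + Q
N(l)*(-118) - 338 = (-40 - ⅑)*(-118) - 338 = -361/9*(-118) - 338 = 42598/9 - 338 = 39556/9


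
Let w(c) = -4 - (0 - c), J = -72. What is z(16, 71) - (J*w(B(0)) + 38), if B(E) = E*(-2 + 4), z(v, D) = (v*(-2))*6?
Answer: -518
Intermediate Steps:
z(v, D) = -12*v (z(v, D) = -2*v*6 = -12*v)
B(E) = 2*E (B(E) = E*2 = 2*E)
w(c) = -4 + c (w(c) = -4 - (-1)*c = -4 + c)
z(16, 71) - (J*w(B(0)) + 38) = -12*16 - (-72*(-4 + 2*0) + 38) = -192 - (-72*(-4 + 0) + 38) = -192 - (-72*(-4) + 38) = -192 - (288 + 38) = -192 - 1*326 = -192 - 326 = -518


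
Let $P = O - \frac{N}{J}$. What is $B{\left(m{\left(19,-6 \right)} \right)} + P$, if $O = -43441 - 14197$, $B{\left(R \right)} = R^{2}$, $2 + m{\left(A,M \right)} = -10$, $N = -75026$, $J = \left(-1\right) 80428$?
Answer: $- \frac{2312101229}{40214} \approx -57495.0$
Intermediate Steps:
$J = -80428$
$m{\left(A,M \right)} = -12$ ($m{\left(A,M \right)} = -2 - 10 = -12$)
$O = -57638$
$P = - \frac{2317892045}{40214}$ ($P = -57638 - - \frac{75026}{-80428} = -57638 - \left(-75026\right) \left(- \frac{1}{80428}\right) = -57638 - \frac{37513}{40214} = - \frac{2317892045}{40214} \approx -57639.0$)
$B{\left(m{\left(19,-6 \right)} \right)} + P = \left(-12\right)^{2} - \frac{2317892045}{40214} = 144 - \frac{2317892045}{40214} = - \frac{2312101229}{40214}$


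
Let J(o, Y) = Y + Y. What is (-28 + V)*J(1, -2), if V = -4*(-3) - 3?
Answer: 76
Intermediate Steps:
J(o, Y) = 2*Y
V = 9 (V = 12 - 3 = 9)
(-28 + V)*J(1, -2) = (-28 + 9)*(2*(-2)) = -19*(-4) = 76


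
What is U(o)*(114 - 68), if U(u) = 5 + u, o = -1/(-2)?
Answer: 253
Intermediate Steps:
o = ½ (o = -1*(-½) = ½ ≈ 0.50000)
U(o)*(114 - 68) = (5 + ½)*(114 - 68) = (11/2)*46 = 253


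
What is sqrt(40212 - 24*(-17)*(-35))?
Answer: 2*sqrt(6483) ≈ 161.03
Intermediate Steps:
sqrt(40212 - 24*(-17)*(-35)) = sqrt(40212 + 408*(-35)) = sqrt(40212 - 14280) = sqrt(25932) = 2*sqrt(6483)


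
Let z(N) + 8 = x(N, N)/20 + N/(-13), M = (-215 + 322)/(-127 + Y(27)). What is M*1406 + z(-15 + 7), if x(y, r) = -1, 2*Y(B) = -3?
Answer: -78726621/66820 ≈ -1178.2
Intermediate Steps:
Y(B) = -3/2 (Y(B) = (½)*(-3) = -3/2)
M = -214/257 (M = (-215 + 322)/(-127 - 3/2) = 107/(-257/2) = 107*(-2/257) = -214/257 ≈ -0.83268)
z(N) = -161/20 - N/13 (z(N) = -8 + (-1/20 + N/(-13)) = -8 + (-1*1/20 + N*(-1/13)) = -8 + (-1/20 - N/13) = -161/20 - N/13)
M*1406 + z(-15 + 7) = -214/257*1406 + (-161/20 - (-15 + 7)/13) = -300884/257 + (-161/20 - 1/13*(-8)) = -300884/257 + (-161/20 + 8/13) = -300884/257 - 1933/260 = -78726621/66820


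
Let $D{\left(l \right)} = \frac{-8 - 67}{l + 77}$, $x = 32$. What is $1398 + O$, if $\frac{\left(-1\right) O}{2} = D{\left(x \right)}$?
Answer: $\frac{152532}{109} \approx 1399.4$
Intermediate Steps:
$D{\left(l \right)} = - \frac{75}{77 + l}$
$O = \frac{150}{109}$ ($O = - 2 \left(- \frac{75}{77 + 32}\right) = - 2 \left(- \frac{75}{109}\right) = - 2 \left(\left(-75\right) \frac{1}{109}\right) = \left(-2\right) \left(- \frac{75}{109}\right) = \frac{150}{109} \approx 1.3761$)
$1398 + O = 1398 + \frac{150}{109} = \frac{152532}{109}$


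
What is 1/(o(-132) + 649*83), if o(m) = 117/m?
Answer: 44/2370109 ≈ 1.8565e-5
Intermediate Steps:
1/(o(-132) + 649*83) = 1/(117/(-132) + 649*83) = 1/(117*(-1/132) + 53867) = 1/(-39/44 + 53867) = 1/(2370109/44) = 44/2370109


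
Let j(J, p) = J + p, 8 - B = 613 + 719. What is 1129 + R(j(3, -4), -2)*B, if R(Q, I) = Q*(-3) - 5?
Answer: 3777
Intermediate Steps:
B = -1324 (B = 8 - (613 + 719) = 8 - 1*1332 = 8 - 1332 = -1324)
R(Q, I) = -5 - 3*Q (R(Q, I) = -3*Q - 5 = -5 - 3*Q)
1129 + R(j(3, -4), -2)*B = 1129 + (-5 - 3*(3 - 4))*(-1324) = 1129 + (-5 - 3*(-1))*(-1324) = 1129 + (-5 + 3)*(-1324) = 1129 - 2*(-1324) = 1129 + 2648 = 3777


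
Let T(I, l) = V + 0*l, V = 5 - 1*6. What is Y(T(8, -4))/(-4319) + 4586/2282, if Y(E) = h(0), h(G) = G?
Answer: 2293/1141 ≈ 2.0096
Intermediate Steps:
V = -1 (V = 5 - 6 = -1)
T(I, l) = -1 (T(I, l) = -1 + 0*l = -1 + 0 = -1)
Y(E) = 0
Y(T(8, -4))/(-4319) + 4586/2282 = 0/(-4319) + 4586/2282 = 0*(-1/4319) + 4586*(1/2282) = 0 + 2293/1141 = 2293/1141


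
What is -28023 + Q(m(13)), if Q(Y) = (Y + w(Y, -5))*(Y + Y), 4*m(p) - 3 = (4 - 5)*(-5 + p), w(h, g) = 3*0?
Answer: -224159/8 ≈ -28020.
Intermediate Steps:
w(h, g) = 0
m(p) = 2 - p/4 (m(p) = ¾ + ((4 - 5)*(-5 + p))/4 = ¾ + (-(-5 + p))/4 = ¾ + (5 - p)/4 = ¾ + (5/4 - p/4) = 2 - p/4)
Q(Y) = 2*Y² (Q(Y) = (Y + 0)*(Y + Y) = Y*(2*Y) = 2*Y²)
-28023 + Q(m(13)) = -28023 + 2*(2 - ¼*13)² = -28023 + 2*(2 - 13/4)² = -28023 + 2*(-5/4)² = -28023 + 2*(25/16) = -28023 + 25/8 = -224159/8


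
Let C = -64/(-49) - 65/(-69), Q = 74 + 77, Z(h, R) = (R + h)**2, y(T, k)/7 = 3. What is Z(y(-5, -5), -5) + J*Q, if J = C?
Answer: 2013287/3381 ≈ 595.47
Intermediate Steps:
y(T, k) = 21 (y(T, k) = 7*3 = 21)
Q = 151
C = 7601/3381 (C = -64*(-1/49) - 65*(-1/69) = 64/49 + 65/69 = 7601/3381 ≈ 2.2481)
J = 7601/3381 ≈ 2.2481
Z(y(-5, -5), -5) + J*Q = (-5 + 21)**2 + (7601/3381)*151 = 16**2 + 1147751/3381 = 256 + 1147751/3381 = 2013287/3381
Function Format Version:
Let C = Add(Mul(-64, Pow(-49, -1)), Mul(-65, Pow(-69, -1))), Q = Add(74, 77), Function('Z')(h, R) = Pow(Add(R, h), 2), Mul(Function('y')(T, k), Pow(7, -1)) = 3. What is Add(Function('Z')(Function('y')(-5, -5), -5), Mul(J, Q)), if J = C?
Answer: Rational(2013287, 3381) ≈ 595.47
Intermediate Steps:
Function('y')(T, k) = 21 (Function('y')(T, k) = Mul(7, 3) = 21)
Q = 151
C = Rational(7601, 3381) (C = Add(Mul(-64, Rational(-1, 49)), Mul(-65, Rational(-1, 69))) = Add(Rational(64, 49), Rational(65, 69)) = Rational(7601, 3381) ≈ 2.2481)
J = Rational(7601, 3381) ≈ 2.2481
Add(Function('Z')(Function('y')(-5, -5), -5), Mul(J, Q)) = Add(Pow(Add(-5, 21), 2), Mul(Rational(7601, 3381), 151)) = Add(Pow(16, 2), Rational(1147751, 3381)) = Add(256, Rational(1147751, 3381)) = Rational(2013287, 3381)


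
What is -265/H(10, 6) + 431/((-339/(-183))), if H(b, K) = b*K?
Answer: 309503/1356 ≈ 228.25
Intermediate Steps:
H(b, K) = K*b
-265/H(10, 6) + 431/((-339/(-183))) = -265/(6*10) + 431/((-339/(-183))) = -265/60 + 431/((-339*(-1/183))) = -265*1/60 + 431/(113/61) = -53/12 + 431*(61/113) = -53/12 + 26291/113 = 309503/1356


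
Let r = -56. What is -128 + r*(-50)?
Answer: 2672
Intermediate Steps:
-128 + r*(-50) = -128 - 56*(-50) = -128 + 2800 = 2672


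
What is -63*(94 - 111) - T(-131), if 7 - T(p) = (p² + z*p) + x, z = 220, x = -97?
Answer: -10692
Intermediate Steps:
T(p) = 104 - p² - 220*p (T(p) = 7 - ((p² + 220*p) - 97) = 7 - (-97 + p² + 220*p) = 7 + (97 - p² - 220*p) = 104 - p² - 220*p)
-63*(94 - 111) - T(-131) = -63*(94 - 111) - (104 - 1*(-131)² - 220*(-131)) = -63*(-17) - (104 - 1*17161 + 28820) = 1071 - (104 - 17161 + 28820) = 1071 - 1*11763 = 1071 - 11763 = -10692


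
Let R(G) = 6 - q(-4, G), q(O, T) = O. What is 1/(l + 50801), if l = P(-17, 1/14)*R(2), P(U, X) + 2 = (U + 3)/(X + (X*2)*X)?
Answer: 1/49066 ≈ 2.0381e-5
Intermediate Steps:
P(U, X) = -2 + (3 + U)/(X + 2*X**2) (P(U, X) = -2 + (U + 3)/(X + (X*2)*X) = -2 + (3 + U)/(X + (2*X)*X) = -2 + (3 + U)/(X + 2*X**2))
R(G) = 10 (R(G) = 6 - 1*(-4) = 6 + 4 = 10)
l = -1735 (l = ((3 - 17 - 4*(1/14)**2 - 2/14)/((1/14)*(1 + 2/14)))*10 = ((3 - 17 - 4*(1/14)**2 - 2*1/14)/((1/14)*(1 + 2*(1/14))))*10 = (14*(3 - 17 - 4*1/196 - 1/7)/(1 + 1/7))*10 = (14*(3 - 17 - 1/49 - 1/7)/(8/7))*10 = (14*(7/8)*(-694/49))*10 = -347/2*10 = -1735)
1/(l + 50801) = 1/(-1735 + 50801) = 1/49066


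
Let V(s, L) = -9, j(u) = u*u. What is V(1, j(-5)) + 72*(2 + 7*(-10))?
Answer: -4905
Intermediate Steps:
j(u) = u²
V(1, j(-5)) + 72*(2 + 7*(-10)) = -9 + 72*(2 + 7*(-10)) = -9 + 72*(2 - 70) = -9 + 72*(-68) = -9 - 4896 = -4905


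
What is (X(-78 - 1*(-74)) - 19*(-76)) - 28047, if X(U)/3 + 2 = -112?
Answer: -26945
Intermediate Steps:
X(U) = -342 (X(U) = -6 + 3*(-112) = -6 - 336 = -342)
(X(-78 - 1*(-74)) - 19*(-76)) - 28047 = (-342 - 19*(-76)) - 28047 = (-342 + 1444) - 28047 = 1102 - 28047 = -26945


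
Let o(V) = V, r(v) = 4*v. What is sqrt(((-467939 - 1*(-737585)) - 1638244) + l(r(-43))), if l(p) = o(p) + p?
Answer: I*sqrt(1368942) ≈ 1170.0*I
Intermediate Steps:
l(p) = 2*p (l(p) = p + p = 2*p)
sqrt(((-467939 - 1*(-737585)) - 1638244) + l(r(-43))) = sqrt(((-467939 - 1*(-737585)) - 1638244) + 2*(4*(-43))) = sqrt(((-467939 + 737585) - 1638244) + 2*(-172)) = sqrt((269646 - 1638244) - 344) = sqrt(-1368598 - 344) = sqrt(-1368942) = I*sqrt(1368942)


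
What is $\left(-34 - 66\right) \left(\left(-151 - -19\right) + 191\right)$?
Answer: $-5900$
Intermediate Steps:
$\left(-34 - 66\right) \left(\left(-151 - -19\right) + 191\right) = - 100 \left(\left(-151 + 19\right) + 191\right) = - 100 \left(-132 + 191\right) = \left(-100\right) 59 = -5900$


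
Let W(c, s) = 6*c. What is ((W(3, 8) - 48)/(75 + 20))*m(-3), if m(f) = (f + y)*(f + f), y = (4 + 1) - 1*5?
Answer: -108/19 ≈ -5.6842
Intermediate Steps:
y = 0 (y = 5 - 5 = 0)
m(f) = 2*f² (m(f) = (f + 0)*(f + f) = f*(2*f) = 2*f²)
((W(3, 8) - 48)/(75 + 20))*m(-3) = ((6*3 - 48)/(75 + 20))*(2*(-3)²) = ((18 - 48)/95)*(2*9) = -30*1/95*18 = -6/19*18 = -108/19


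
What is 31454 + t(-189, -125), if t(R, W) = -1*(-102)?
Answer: 31556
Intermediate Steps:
t(R, W) = 102
31454 + t(-189, -125) = 31454 + 102 = 31556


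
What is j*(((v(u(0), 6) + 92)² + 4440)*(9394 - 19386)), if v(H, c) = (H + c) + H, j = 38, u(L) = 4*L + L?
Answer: -5332450624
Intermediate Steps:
u(L) = 5*L
v(H, c) = c + 2*H
j*(((v(u(0), 6) + 92)² + 4440)*(9394 - 19386)) = 38*((((6 + 2*(5*0)) + 92)² + 4440)*(9394 - 19386)) = 38*((((6 + 2*0) + 92)² + 4440)*(-9992)) = 38*((((6 + 0) + 92)² + 4440)*(-9992)) = 38*(((6 + 92)² + 4440)*(-9992)) = 38*((98² + 4440)*(-9992)) = 38*((9604 + 4440)*(-9992)) = 38*(14044*(-9992)) = 38*(-140327648) = -5332450624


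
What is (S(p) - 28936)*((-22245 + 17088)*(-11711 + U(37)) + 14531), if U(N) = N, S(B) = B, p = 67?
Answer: -1738414648281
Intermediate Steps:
(S(p) - 28936)*((-22245 + 17088)*(-11711 + U(37)) + 14531) = (67 - 28936)*((-22245 + 17088)*(-11711 + 37) + 14531) = -28869*(-5157*(-11674) + 14531) = -28869*(60202818 + 14531) = -28869*60217349 = -1738414648281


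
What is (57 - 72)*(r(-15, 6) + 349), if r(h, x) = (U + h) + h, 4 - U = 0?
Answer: -4845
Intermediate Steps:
U = 4 (U = 4 - 1*0 = 4 + 0 = 4)
r(h, x) = 4 + 2*h (r(h, x) = (4 + h) + h = 4 + 2*h)
(57 - 72)*(r(-15, 6) + 349) = (57 - 72)*((4 + 2*(-15)) + 349) = -15*((4 - 30) + 349) = -15*(-26 + 349) = -15*323 = -4845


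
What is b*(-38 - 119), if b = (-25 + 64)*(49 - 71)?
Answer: 134706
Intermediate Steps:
b = -858 (b = 39*(-22) = -858)
b*(-38 - 119) = -858*(-38 - 119) = -858*(-157) = 134706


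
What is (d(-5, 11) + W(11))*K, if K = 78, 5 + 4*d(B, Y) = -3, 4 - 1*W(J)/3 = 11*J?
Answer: -27534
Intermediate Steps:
W(J) = 12 - 33*J
d(B, Y) = -2 (d(B, Y) = -5/4 + (¼)*(-3) = -5/4 - ¾ = -2)
(d(-5, 11) + W(11))*K = (-2 + (12 - 33*11))*78 = (-2 + (12 - 363))*78 = (-2 - 351)*78 = -353*78 = -27534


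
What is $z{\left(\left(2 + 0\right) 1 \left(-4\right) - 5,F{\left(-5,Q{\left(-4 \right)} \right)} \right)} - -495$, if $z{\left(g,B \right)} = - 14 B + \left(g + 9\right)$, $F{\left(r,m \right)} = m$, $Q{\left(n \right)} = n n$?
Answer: $267$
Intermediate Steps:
$Q{\left(n \right)} = n^{2}$
$z{\left(g,B \right)} = 9 + g - 14 B$ ($z{\left(g,B \right)} = - 14 B + \left(9 + g\right) = 9 + g - 14 B$)
$z{\left(\left(2 + 0\right) 1 \left(-4\right) - 5,F{\left(-5,Q{\left(-4 \right)} \right)} \right)} - -495 = \left(9 + \left(\left(2 + 0\right) 1 \left(-4\right) - 5\right) - 14 \left(-4\right)^{2}\right) - -495 = \left(9 + \left(2 \cdot 1 \left(-4\right) - 5\right) - 224\right) + 495 = \left(9 + \left(2 \left(-4\right) - 5\right) - 224\right) + 495 = \left(9 - 13 - 224\right) + 495 = -228 + 495 = 267$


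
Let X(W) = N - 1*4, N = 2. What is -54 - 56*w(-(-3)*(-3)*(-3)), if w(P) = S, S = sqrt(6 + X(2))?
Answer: -166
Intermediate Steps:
X(W) = -2 (X(W) = 2 - 1*4 = 2 - 4 = -2)
S = 2 (S = sqrt(6 - 2) = sqrt(4) = 2)
w(P) = 2
-54 - 56*w(-(-3)*(-3)*(-3)) = -54 - 56*2 = -54 - 112 = -166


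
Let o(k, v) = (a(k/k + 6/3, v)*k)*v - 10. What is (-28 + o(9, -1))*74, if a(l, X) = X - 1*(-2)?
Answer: -3478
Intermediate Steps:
a(l, X) = 2 + X (a(l, X) = X + 2 = 2 + X)
o(k, v) = -10 + k*v*(2 + v) (o(k, v) = ((2 + v)*k)*v - 10 = (k*(2 + v))*v - 10 = k*v*(2 + v) - 10 = -10 + k*v*(2 + v))
(-28 + o(9, -1))*74 = (-28 + (-10 + 9*(-1)*(2 - 1)))*74 = (-28 + (-10 + 9*(-1)*1))*74 = (-28 + (-10 - 9))*74 = (-28 - 19)*74 = -47*74 = -3478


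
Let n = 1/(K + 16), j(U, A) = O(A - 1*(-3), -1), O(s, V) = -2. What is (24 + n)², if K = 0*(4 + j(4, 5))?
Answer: 148225/256 ≈ 579.00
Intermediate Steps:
j(U, A) = -2
K = 0 (K = 0*(4 - 2) = 0*2 = 0)
n = 1/16 (n = 1/(0 + 16) = 1/16 ≈ 0.062500)
(24 + n)² = (24 + 1/16)² = (385/16)² = 148225/256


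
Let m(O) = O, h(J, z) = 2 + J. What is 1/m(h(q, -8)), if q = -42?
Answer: -1/40 ≈ -0.025000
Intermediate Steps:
1/m(h(q, -8)) = 1/(2 - 42) = 1/(-40) = -1/40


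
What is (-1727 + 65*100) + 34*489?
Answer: 21399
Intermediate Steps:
(-1727 + 65*100) + 34*489 = (-1727 + 6500) + 16626 = 4773 + 16626 = 21399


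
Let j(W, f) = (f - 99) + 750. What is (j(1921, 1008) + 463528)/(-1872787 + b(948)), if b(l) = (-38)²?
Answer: -465187/1871343 ≈ -0.24858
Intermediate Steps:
j(W, f) = 651 + f (j(W, f) = (-99 + f) + 750 = 651 + f)
b(l) = 1444
(j(1921, 1008) + 463528)/(-1872787 + b(948)) = ((651 + 1008) + 463528)/(-1872787 + 1444) = (1659 + 463528)/(-1871343) = 465187*(-1/1871343) = -465187/1871343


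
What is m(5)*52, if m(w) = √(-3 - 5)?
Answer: 104*I*√2 ≈ 147.08*I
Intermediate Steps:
m(w) = 2*I*√2 (m(w) = √(-8) = 2*I*√2)
m(5)*52 = (2*I*√2)*52 = 104*I*√2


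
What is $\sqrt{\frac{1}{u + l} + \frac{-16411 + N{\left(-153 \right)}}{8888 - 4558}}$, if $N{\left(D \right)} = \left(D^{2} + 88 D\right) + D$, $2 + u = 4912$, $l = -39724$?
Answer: $\frac{153 i \sqrt{548790695}}{2898935} \approx 1.2364 i$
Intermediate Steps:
$u = 4910$ ($u = -2 + 4912 = 4910$)
$N{\left(D \right)} = D^{2} + 89 D$
$\sqrt{\frac{1}{u + l} + \frac{-16411 + N{\left(-153 \right)}}{8888 - 4558}} = \sqrt{\frac{1}{4910 - 39724} + \frac{-16411 - 153 \left(89 - 153\right)}{8888 - 4558}} = \sqrt{\frac{1}{-34814} + \frac{-16411 - -9792}{4330}} = \sqrt{- \frac{1}{34814} + \left(-16411 + 9792\right) \frac{1}{4330}} = \sqrt{- \frac{1}{34814} - \frac{6619}{4330}} = \sqrt{- \frac{57609549}{37686155}} = \frac{153 i \sqrt{548790695}}{2898935}$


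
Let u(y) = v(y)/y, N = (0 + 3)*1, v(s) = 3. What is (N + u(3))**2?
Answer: 16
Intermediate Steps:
N = 3 (N = 3*1 = 3)
u(y) = 3/y
(N + u(3))**2 = (3 + 3/3)**2 = (3 + 3*(1/3))**2 = (3 + 1)**2 = 4**2 = 16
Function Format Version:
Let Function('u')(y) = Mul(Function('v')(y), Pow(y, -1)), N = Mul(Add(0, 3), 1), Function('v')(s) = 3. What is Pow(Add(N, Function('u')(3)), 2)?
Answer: 16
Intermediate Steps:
N = 3 (N = Mul(3, 1) = 3)
Function('u')(y) = Mul(3, Pow(y, -1))
Pow(Add(N, Function('u')(3)), 2) = Pow(Add(3, Mul(3, Pow(3, -1))), 2) = Pow(Add(3, Mul(3, Rational(1, 3))), 2) = Pow(Add(3, 1), 2) = Pow(4, 2) = 16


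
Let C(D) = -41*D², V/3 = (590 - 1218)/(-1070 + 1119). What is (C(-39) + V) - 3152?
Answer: -3212021/49 ≈ -65552.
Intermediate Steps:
V = -1884/49 (V = 3*((590 - 1218)/(-1070 + 1119)) = 3*(-628/49) = -1884/49 ≈ -38.449)
(C(-39) + V) - 3152 = (-41*(-39)² - 1884/49) - 3152 = (-41*1521 - 1884/49) - 3152 = (-62361 - 1884/49) - 3152 = -3057573/49 - 3152 = -3212021/49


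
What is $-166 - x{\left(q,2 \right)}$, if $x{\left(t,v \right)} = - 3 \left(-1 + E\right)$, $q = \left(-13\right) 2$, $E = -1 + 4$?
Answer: $-160$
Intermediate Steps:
$E = 3$
$q = -26$
$x{\left(t,v \right)} = -6$ ($x{\left(t,v \right)} = - 3 \left(-1 + 3\right) = \left(-3\right) 2 = -6$)
$-166 - x{\left(q,2 \right)} = -166 - -6 = -166 + 6 = -160$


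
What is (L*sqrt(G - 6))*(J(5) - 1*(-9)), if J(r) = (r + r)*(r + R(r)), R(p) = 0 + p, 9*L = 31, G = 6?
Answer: 0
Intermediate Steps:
L = 31/9 (L = (1/9)*31 = 31/9 ≈ 3.4444)
R(p) = p
J(r) = 4*r**2 (J(r) = (r + r)*(r + r) = (2*r)*(2*r) = 4*r**2)
(L*sqrt(G - 6))*(J(5) - 1*(-9)) = (31*sqrt(6 - 6)/9)*(4*5**2 - 1*(-9)) = (31*sqrt(0)/9)*(4*25 + 9) = ((31/9)*0)*(100 + 9) = 0*109 = 0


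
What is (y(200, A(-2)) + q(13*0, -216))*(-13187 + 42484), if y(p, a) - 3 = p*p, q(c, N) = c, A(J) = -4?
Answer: 1171967891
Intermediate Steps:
y(p, a) = 3 + p² (y(p, a) = 3 + p*p = 3 + p²)
(y(200, A(-2)) + q(13*0, -216))*(-13187 + 42484) = ((3 + 200²) + 13*0)*(-13187 + 42484) = ((3 + 40000) + 0)*29297 = (40003 + 0)*29297 = 40003*29297 = 1171967891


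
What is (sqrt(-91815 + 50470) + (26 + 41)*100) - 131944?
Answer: -125244 + I*sqrt(41345) ≈ -1.2524e+5 + 203.33*I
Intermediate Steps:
(sqrt(-91815 + 50470) + (26 + 41)*100) - 131944 = (sqrt(-41345) + 67*100) - 131944 = (I*sqrt(41345) + 6700) - 131944 = (6700 + I*sqrt(41345)) - 131944 = -125244 + I*sqrt(41345)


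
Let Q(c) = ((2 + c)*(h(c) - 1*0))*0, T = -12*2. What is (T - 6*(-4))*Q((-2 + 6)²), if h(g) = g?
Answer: 0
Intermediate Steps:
T = -24
Q(c) = 0 (Q(c) = ((2 + c)*(c - 1*0))*0 = ((2 + c)*(c + 0))*0 = ((2 + c)*c)*0 = (c*(2 + c))*0 = 0)
(T - 6*(-4))*Q((-2 + 6)²) = (-24 - 6*(-4))*0 = (-24 + 24)*0 = 0*0 = 0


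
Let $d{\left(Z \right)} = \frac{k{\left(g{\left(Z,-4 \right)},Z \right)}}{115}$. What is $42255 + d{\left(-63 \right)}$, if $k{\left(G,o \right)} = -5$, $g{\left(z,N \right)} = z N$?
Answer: $\frac{971864}{23} \approx 42255.0$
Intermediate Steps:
$g{\left(z,N \right)} = N z$
$d{\left(Z \right)} = - \frac{1}{23}$ ($d{\left(Z \right)} = - \frac{5}{115} = \left(-5\right) \frac{1}{115} = - \frac{1}{23}$)
$42255 + d{\left(-63 \right)} = 42255 - \frac{1}{23} = \frac{971864}{23}$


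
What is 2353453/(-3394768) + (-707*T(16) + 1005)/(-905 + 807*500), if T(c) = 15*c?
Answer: -304020180587/273343324592 ≈ -1.1122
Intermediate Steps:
2353453/(-3394768) + (-707*T(16) + 1005)/(-905 + 807*500) = 2353453/(-3394768) + (-10605*16 + 1005)/(-905 + 807*500) = 2353453*(-1/3394768) + (-707*240 + 1005)/(-905 + 403500) = -2353453/3394768 + (-169680 + 1005)/402595 = -2353453/3394768 - 168675*1/402595 = -2353453/3394768 - 33735/80519 = -304020180587/273343324592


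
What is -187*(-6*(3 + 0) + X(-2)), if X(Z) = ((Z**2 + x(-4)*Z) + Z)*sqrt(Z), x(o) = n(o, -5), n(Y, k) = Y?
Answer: 3366 - 1870*I*sqrt(2) ≈ 3366.0 - 2644.6*I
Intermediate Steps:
x(o) = o
X(Z) = sqrt(Z)*(Z**2 - 3*Z) (X(Z) = ((Z**2 - 4*Z) + Z)*sqrt(Z) = (Z**2 - 3*Z)*sqrt(Z) = sqrt(Z)*(Z**2 - 3*Z))
-187*(-6*(3 + 0) + X(-2)) = -187*(-6*(3 + 0) + (-2)**(3/2)*(-3 - 2)) = -187*(-6*3 - 2*I*sqrt(2)*(-5)) = -187*(-18 + 10*I*sqrt(2)) = 3366 - 1870*I*sqrt(2)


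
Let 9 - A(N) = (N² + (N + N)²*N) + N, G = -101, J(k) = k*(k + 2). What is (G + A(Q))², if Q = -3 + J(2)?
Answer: 386884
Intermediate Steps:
J(k) = k*(2 + k)
Q = 5 (Q = -3 + 2*(2 + 2) = -3 + 2*4 = -3 + 8 = 5)
A(N) = 9 - N - N² - 4*N³ (A(N) = 9 - ((N² + (N + N)²*N) + N) = 9 - ((N² + (2*N)²*N) + N) = 9 - ((N² + (4*N²)*N) + N) = 9 - ((N² + 4*N³) + N) = 9 - (N + N² + 4*N³) = 9 + (-N - N² - 4*N³) = 9 - N - N² - 4*N³)
(G + A(Q))² = (-101 + (9 - 1*5 - 1*5² - 4*5³))² = (-101 + (9 - 5 - 1*25 - 4*125))² = (-101 + (9 - 5 - 25 - 500))² = (-101 - 521)² = (-622)² = 386884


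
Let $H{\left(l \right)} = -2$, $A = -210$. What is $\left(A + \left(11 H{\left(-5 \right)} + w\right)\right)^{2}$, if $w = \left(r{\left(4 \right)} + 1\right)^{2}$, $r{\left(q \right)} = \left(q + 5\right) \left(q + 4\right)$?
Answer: $25979409$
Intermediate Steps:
$r{\left(q \right)} = \left(4 + q\right) \left(5 + q\right)$ ($r{\left(q \right)} = \left(5 + q\right) \left(4 + q\right) = \left(4 + q\right) \left(5 + q\right)$)
$w = 5329$ ($w = \left(\left(20 + 4^{2} + 9 \cdot 4\right) + 1\right)^{2} = \left(\left(20 + 16 + 36\right) + 1\right)^{2} = \left(72 + 1\right)^{2} = 73^{2} = 5329$)
$\left(A + \left(11 H{\left(-5 \right)} + w\right)\right)^{2} = \left(-210 + \left(11 \left(-2\right) + 5329\right)\right)^{2} = \left(-210 + \left(-22 + 5329\right)\right)^{2} = \left(-210 + 5307\right)^{2} = 5097^{2} = 25979409$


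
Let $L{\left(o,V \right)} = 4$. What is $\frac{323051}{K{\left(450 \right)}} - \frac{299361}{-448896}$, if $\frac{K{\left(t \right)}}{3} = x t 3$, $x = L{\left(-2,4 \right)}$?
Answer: $\frac{6244414579}{303004800} \approx 20.608$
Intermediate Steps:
$x = 4$
$K{\left(t \right)} = 36 t$ ($K{\left(t \right)} = 3 \cdot 4 t 3 = 3 \cdot 12 t = 36 t$)
$\frac{323051}{K{\left(450 \right)}} - \frac{299361}{-448896} = \frac{323051}{36 \cdot 450} - \frac{299361}{-448896} = \frac{323051}{16200} - - \frac{99787}{149632} = 323051 \cdot \frac{1}{16200} + \frac{99787}{149632} = \frac{323051}{16200} + \frac{99787}{149632} = \frac{6244414579}{303004800}$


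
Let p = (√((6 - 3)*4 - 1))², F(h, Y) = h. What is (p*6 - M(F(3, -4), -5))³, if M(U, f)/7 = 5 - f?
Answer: -64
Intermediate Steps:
p = 11 (p = (√(3*4 - 1))² = (√(12 - 1))² = (√11)² = 11)
M(U, f) = 35 - 7*f (M(U, f) = 7*(5 - f) = 35 - 7*f)
(p*6 - M(F(3, -4), -5))³ = (11*6 - (35 - 7*(-5)))³ = (66 - (35 + 35))³ = (66 - 1*70)³ = (66 - 70)³ = (-4)³ = -64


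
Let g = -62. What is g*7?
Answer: -434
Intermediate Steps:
g*7 = -62*7 = -434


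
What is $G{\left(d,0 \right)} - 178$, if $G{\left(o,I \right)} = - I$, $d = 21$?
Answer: $-178$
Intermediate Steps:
$G{\left(d,0 \right)} - 178 = \left(-1\right) 0 - 178 = 0 - 178 = -178$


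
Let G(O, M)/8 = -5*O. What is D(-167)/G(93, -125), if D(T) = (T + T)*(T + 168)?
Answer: 167/1860 ≈ 0.089785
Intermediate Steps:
D(T) = 2*T*(168 + T) (D(T) = (2*T)*(168 + T) = 2*T*(168 + T))
G(O, M) = -40*O (G(O, M) = 8*(-5*O) = -40*O)
D(-167)/G(93, -125) = (2*(-167)*(168 - 167))/((-40*93)) = (2*(-167)*1)/(-3720) = -334*(-1/3720) = 167/1860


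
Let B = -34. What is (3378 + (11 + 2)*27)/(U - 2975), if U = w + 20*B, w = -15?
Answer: -3729/3670 ≈ -1.0161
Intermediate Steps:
U = -695 (U = -15 + 20*(-34) = -15 - 680 = -695)
(3378 + (11 + 2)*27)/(U - 2975) = (3378 + (11 + 2)*27)/(-695 - 2975) = (3378 + 13*27)/(-3670) = (3378 + 351)*(-1/3670) = 3729*(-1/3670) = -3729/3670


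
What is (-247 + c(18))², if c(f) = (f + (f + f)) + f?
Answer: 30625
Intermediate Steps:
c(f) = 4*f (c(f) = (f + 2*f) + f = 3*f + f = 4*f)
(-247 + c(18))² = (-247 + 4*18)² = (-247 + 72)² = (-175)² = 30625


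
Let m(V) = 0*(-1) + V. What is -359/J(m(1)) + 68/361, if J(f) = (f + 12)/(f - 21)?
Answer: 2592864/4693 ≈ 552.50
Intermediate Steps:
m(V) = V (m(V) = 0 + V = V)
J(f) = (12 + f)/(-21 + f)
-359/J(m(1)) + 68/361 = -359*(-21 + 1)/(12 + 1) + 68/361 = -359/(13/(-20)) + 68*(1/361) = -359/((-1/20*13)) + 68/361 = -359/(-13/20) + 68/361 = -359*(-20/13) + 68/361 = 7180/13 + 68/361 = 2592864/4693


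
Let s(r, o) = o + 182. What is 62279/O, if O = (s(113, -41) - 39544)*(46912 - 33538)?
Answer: -8897/75282246 ≈ -0.00011818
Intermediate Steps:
s(r, o) = 182 + o
O = -526975722 (O = ((182 - 41) - 39544)*(46912 - 33538) = (141 - 39544)*13374 = -39403*13374 = -526975722)
62279/O = 62279/(-526975722) = 62279*(-1/526975722) = -8897/75282246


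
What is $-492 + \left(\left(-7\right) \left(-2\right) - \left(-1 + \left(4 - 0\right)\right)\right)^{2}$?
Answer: $-371$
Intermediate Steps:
$-492 + \left(\left(-7\right) \left(-2\right) - \left(-1 + \left(4 - 0\right)\right)\right)^{2} = -492 + \left(14 - \left(-1 + \left(4 + 0\right)\right)\right)^{2} = -492 + \left(14 - \left(-1 + 4\right)\right)^{2} = -492 + \left(14 - 3\right)^{2} = -492 + 11^{2} = -492 + 121 = -371$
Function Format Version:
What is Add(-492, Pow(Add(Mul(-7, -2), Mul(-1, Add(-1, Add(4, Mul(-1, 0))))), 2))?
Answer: -371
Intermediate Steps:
Add(-492, Pow(Add(Mul(-7, -2), Mul(-1, Add(-1, Add(4, Mul(-1, 0))))), 2)) = Add(-492, Pow(Add(14, Mul(-1, Add(-1, Add(4, 0)))), 2)) = Add(-492, Pow(Add(14, Mul(-1, Add(-1, 4))), 2)) = Add(-492, Pow(Add(14, Mul(-1, 3)), 2)) = Add(-492, Pow(Add(14, -3), 2)) = Add(-492, Pow(11, 2)) = Add(-492, 121) = -371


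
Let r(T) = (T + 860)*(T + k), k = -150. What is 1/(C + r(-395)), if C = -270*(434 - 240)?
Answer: -1/305805 ≈ -3.2701e-6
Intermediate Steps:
r(T) = (-150 + T)*(860 + T) (r(T) = (T + 860)*(T - 150) = (860 + T)*(-150 + T) = (-150 + T)*(860 + T))
C = -52380 (C = -270*194 = -52380)
1/(C + r(-395)) = 1/(-52380 + (-129000 + (-395)² + 710*(-395))) = 1/(-52380 + (-129000 + 156025 - 280450)) = 1/(-52380 - 253425) = 1/(-305805) = -1/305805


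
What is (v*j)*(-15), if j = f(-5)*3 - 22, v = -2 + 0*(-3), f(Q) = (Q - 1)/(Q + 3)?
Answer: -390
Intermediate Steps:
f(Q) = (-1 + Q)/(3 + Q)
v = -2 (v = -2 + 0 = -2)
j = -13 (j = ((-1 - 5)/(3 - 5))*3 - 22 = (-6/(-2))*3 - 22 = -½*(-6)*3 - 22 = 3*3 - 22 = 9 - 22 = -13)
(v*j)*(-15) = -2*(-13)*(-15) = 26*(-15) = -390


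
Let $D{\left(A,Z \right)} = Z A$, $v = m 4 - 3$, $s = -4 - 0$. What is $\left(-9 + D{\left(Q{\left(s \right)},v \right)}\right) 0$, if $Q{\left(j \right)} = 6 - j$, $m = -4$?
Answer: $0$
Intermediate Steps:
$s = -4$ ($s = -4 + 0 = -4$)
$v = -19$ ($v = \left(-4\right) 4 - 3 = -16 - 3 = -19$)
$D{\left(A,Z \right)} = A Z$
$\left(-9 + D{\left(Q{\left(s \right)},v \right)}\right) 0 = \left(-9 + \left(6 - -4\right) \left(-19\right)\right) 0 = \left(-9 + \left(6 + 4\right) \left(-19\right)\right) 0 = \left(-9 + 10 \left(-19\right)\right) 0 = \left(-9 - 190\right) 0 = \left(-199\right) 0 = 0$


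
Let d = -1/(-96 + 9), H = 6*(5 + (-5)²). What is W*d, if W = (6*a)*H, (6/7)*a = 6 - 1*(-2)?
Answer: 3360/29 ≈ 115.86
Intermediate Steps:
H = 180 (H = 6*(5 + 25) = 6*30 = 180)
a = 28/3 (a = 7*(6 - 1*(-2))/6 = 7*(6 + 2)/6 = (7/6)*8 = 28/3 ≈ 9.3333)
d = 1/87 (d = -1/(-87) = -1*(-1/87) = 1/87 ≈ 0.011494)
W = 10080 (W = (6*(28/3))*180 = 56*180 = 10080)
W*d = 10080*(1/87) = 3360/29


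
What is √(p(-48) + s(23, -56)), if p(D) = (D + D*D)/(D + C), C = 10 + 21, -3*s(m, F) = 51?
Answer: I*√43265/17 ≈ 12.235*I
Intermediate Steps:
s(m, F) = -17 (s(m, F) = -⅓*51 = -17)
C = 31
p(D) = (D + D²)/(31 + D) (p(D) = (D + D*D)/(D + 31) = (D + D²)/(31 + D))
√(p(-48) + s(23, -56)) = √(-48*(1 - 48)/(31 - 48) - 17) = √(-48*(-47)/(-17) - 17) = √(-48*(-1/17)*(-47) - 17) = √(-2256/17 - 17) = √(-2545/17) = I*√43265/17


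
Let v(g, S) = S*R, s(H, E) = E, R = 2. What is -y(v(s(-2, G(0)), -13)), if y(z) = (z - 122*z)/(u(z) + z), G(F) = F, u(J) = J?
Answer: 121/2 ≈ 60.500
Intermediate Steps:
v(g, S) = 2*S (v(g, S) = S*2 = 2*S)
y(z) = -121/2 (y(z) = (z - 122*z)/(z + z) = (-121*z)/((2*z)) = (-121*z)*(1/(2*z)) = -121/2)
-y(v(s(-2, G(0)), -13)) = -1*(-121/2) = 121/2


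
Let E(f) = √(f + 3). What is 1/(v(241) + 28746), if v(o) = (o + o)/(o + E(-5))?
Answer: 208721260/6000318768107 + 241*I*√2/24001275072428 ≈ 3.4785e-5 + 1.42e-11*I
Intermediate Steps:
E(f) = √(3 + f)
v(o) = 2*o/(o + I*√2) (v(o) = (o + o)/(o + √(3 - 5)) = (2*o)/(o + √(-2)) = (2*o)/(o + I*√2) = 2*o/(o + I*√2))
1/(v(241) + 28746) = 1/(2*241/(241 + I*√2) + 28746) = 1/(482/(241 + I*√2) + 28746) = 1/(28746 + 482/(241 + I*√2))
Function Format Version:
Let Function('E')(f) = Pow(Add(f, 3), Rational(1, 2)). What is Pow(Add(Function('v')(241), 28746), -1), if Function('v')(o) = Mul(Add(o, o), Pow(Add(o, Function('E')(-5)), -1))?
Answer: Add(Rational(208721260, 6000318768107), Mul(Rational(241, 24001275072428), I, Pow(2, Rational(1, 2)))) ≈ Add(3.4785e-5, Mul(1.4200e-11, I))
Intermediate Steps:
Function('E')(f) = Pow(Add(3, f), Rational(1, 2))
Function('v')(o) = Mul(2, o, Pow(Add(o, Mul(I, Pow(2, Rational(1, 2)))), -1)) (Function('v')(o) = Mul(Add(o, o), Pow(Add(o, Pow(Add(3, -5), Rational(1, 2))), -1)) = Mul(Mul(2, o), Pow(Add(o, Pow(-2, Rational(1, 2))), -1)) = Mul(Mul(2, o), Pow(Add(o, Mul(I, Pow(2, Rational(1, 2)))), -1)) = Mul(2, o, Pow(Add(o, Mul(I, Pow(2, Rational(1, 2)))), -1)))
Pow(Add(Function('v')(241), 28746), -1) = Pow(Add(Mul(2, 241, Pow(Add(241, Mul(I, Pow(2, Rational(1, 2)))), -1)), 28746), -1) = Pow(Add(Mul(482, Pow(Add(241, Mul(I, Pow(2, Rational(1, 2)))), -1)), 28746), -1) = Pow(Add(28746, Mul(482, Pow(Add(241, Mul(I, Pow(2, Rational(1, 2)))), -1))), -1)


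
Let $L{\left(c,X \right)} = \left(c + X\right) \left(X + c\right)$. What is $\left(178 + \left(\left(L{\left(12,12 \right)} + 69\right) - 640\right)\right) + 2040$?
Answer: $2223$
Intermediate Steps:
$L{\left(c,X \right)} = \left(X + c\right)^{2}$ ($L{\left(c,X \right)} = \left(X + c\right) \left(X + c\right) = \left(X + c\right)^{2}$)
$\left(178 + \left(\left(L{\left(12,12 \right)} + 69\right) - 640\right)\right) + 2040 = \left(178 - \left(571 - \left(12 + 12\right)^{2}\right)\right) + 2040 = \left(178 - \left(571 - 576\right)\right) + 2040 = \left(178 + \left(\left(576 + 69\right) - 640\right)\right) + 2040 = \left(178 + \left(645 - 640\right)\right) + 2040 = \left(178 + 5\right) + 2040 = 183 + 2040 = 2223$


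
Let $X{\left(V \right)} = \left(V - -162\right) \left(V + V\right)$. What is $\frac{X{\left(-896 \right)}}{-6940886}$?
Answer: $- \frac{657664}{3470443} \approx -0.1895$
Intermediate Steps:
$X{\left(V \right)} = 2 V \left(162 + V\right)$ ($X{\left(V \right)} = \left(V + 162\right) 2 V = \left(162 + V\right) 2 V = 2 V \left(162 + V\right)$)
$\frac{X{\left(-896 \right)}}{-6940886} = \frac{2 \left(-896\right) \left(162 - 896\right)}{-6940886} = 2 \left(-896\right) \left(-734\right) \left(- \frac{1}{6940886}\right) = 1315328 \left(- \frac{1}{6940886}\right) = - \frac{657664}{3470443}$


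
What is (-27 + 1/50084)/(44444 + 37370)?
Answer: -1352267/4097572376 ≈ -0.00033002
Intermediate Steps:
(-27 + 1/50084)/(44444 + 37370) = (-27 + 1/50084)/81814 = -1352267/50084*1/81814 = -1352267/4097572376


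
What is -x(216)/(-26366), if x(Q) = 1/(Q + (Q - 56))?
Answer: 1/9913616 ≈ 1.0087e-7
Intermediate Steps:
x(Q) = 1/(-56 + 2*Q) (x(Q) = 1/(Q + (-56 + Q)) = 1/(-56 + 2*Q))
-x(216)/(-26366) = -1/(2*(-28 + 216))/(-26366) = -(1/2)/188*(-1)/26366 = -(1/2)*(1/188)*(-1)/26366 = -(-1)/(376*26366) = -1*(-1/9913616) = 1/9913616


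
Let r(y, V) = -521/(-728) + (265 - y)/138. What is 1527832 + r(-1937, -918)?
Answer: 25582298167/16744 ≈ 1.5278e+6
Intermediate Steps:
r(y, V) = 132409/50232 - y/138 (r(y, V) = -521*(-1/728) + (265 - y)*(1/138) = 521/728 + (265/138 - y/138) = 132409/50232 - y/138)
1527832 + r(-1937, -918) = 1527832 + (132409/50232 - 1/138*(-1937)) = 1527832 + (132409/50232 + 1937/138) = 1527832 + 279159/16744 = 25582298167/16744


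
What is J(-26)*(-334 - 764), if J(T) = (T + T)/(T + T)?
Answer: -1098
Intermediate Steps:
J(T) = 1 (J(T) = (2*T)/((2*T)) = (2*T)*(1/(2*T)) = 1)
J(-26)*(-334 - 764) = 1*(-334 - 764) = 1*(-1098) = -1098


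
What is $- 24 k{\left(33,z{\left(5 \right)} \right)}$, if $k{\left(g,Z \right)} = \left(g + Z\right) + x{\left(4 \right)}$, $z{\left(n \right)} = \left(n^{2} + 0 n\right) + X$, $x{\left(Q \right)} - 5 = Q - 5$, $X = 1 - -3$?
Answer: $-1584$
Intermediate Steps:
$X = 4$ ($X = 1 + 3 = 4$)
$x{\left(Q \right)} = Q$ ($x{\left(Q \right)} = 5 + \left(Q - 5\right) = 5 + \left(-5 + Q\right) = Q$)
$z{\left(n \right)} = 4 + n^{2}$ ($z{\left(n \right)} = \left(n^{2} + 0 n\right) + 4 = \left(n^{2} + 0\right) + 4 = n^{2} + 4 = 4 + n^{2}$)
$k{\left(g,Z \right)} = 4 + Z + g$ ($k{\left(g,Z \right)} = \left(g + Z\right) + 4 = \left(Z + g\right) + 4 = 4 + Z + g$)
$- 24 k{\left(33,z{\left(5 \right)} \right)} = - 24 \left(4 + \left(4 + 5^{2}\right) + 33\right) = - 24 \left(4 + \left(4 + 25\right) + 33\right) = - 24 \left(4 + 29 + 33\right) = \left(-24\right) 66 = -1584$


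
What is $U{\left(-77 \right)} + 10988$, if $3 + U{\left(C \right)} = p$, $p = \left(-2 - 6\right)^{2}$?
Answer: $11049$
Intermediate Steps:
$p = 64$ ($p = \left(-8\right)^{2} = 64$)
$U{\left(C \right)} = 61$ ($U{\left(C \right)} = -3 + 64 = 61$)
$U{\left(-77 \right)} + 10988 = 61 + 10988 = 11049$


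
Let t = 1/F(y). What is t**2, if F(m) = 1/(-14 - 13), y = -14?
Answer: 729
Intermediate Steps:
F(m) = -1/27 (F(m) = 1/(-27) = -1/27)
t = -27 (t = 1/(-1/27) = -27)
t**2 = (-27)**2 = 729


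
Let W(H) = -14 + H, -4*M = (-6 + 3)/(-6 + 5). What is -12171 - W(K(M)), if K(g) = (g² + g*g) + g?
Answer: -97259/8 ≈ -12157.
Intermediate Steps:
M = -¾ (M = -(-6 + 3)/(4*(-6 + 5)) = -(-3)/(4*(-1)) = -(-3)*(-1)/4 = -¼*3 = -¾ ≈ -0.75000)
K(g) = g + 2*g² (K(g) = (g² + g²) + g = 2*g² + g = g + 2*g²)
-12171 - W(K(M)) = -12171 - (-14 - 3*(1 + 2*(-¾))/4) = -12171 - (-14 - 3*(1 - 3/2)/4) = -12171 - (-14 - ¾*(-½)) = -12171 - (-14 + 3/8) = -12171 - 1*(-109/8) = -12171 + 109/8 = -97259/8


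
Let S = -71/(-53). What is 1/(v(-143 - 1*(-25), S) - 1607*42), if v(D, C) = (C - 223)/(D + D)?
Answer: -3127/211050801 ≈ -1.4816e-5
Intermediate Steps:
S = 71/53 (S = -71*(-1/53) = 71/53 ≈ 1.3396)
v(D, C) = (-223 + C)/(2*D) (v(D, C) = (-223 + C)/((2*D)) = (-223 + C)*(1/(2*D)) = (-223 + C)/(2*D))
1/(v(-143 - 1*(-25), S) - 1607*42) = 1/((-223 + 71/53)/(2*(-143 - 1*(-25))) - 1607*42) = 1/((½)*(-11748/53)/(-143 + 25) - 67494) = 1/((½)*(-11748/53)/(-118) - 67494) = 1/((½)*(-1/118)*(-11748/53) - 67494) = 1/(2937/3127 - 67494) = 1/(-211050801/3127) = -3127/211050801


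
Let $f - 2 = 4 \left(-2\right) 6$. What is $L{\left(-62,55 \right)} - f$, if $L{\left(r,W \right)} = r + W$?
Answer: $39$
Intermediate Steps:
$L{\left(r,W \right)} = W + r$
$f = -46$ ($f = 2 + 4 \left(-2\right) 6 = 2 - 48 = -46$)
$L{\left(-62,55 \right)} - f = \left(55 - 62\right) - -46 = -7 + 46 = 39$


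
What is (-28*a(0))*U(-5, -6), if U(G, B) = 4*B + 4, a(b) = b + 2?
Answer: 1120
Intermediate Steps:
a(b) = 2 + b
U(G, B) = 4 + 4*B
(-28*a(0))*U(-5, -6) = (-28*(2 + 0))*(4 + 4*(-6)) = (-28*2)*(4 - 24) = -56*(-20) = 1120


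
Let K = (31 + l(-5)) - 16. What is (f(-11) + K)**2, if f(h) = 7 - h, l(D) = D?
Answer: 784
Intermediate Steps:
K = 10 (K = (31 - 5) - 16 = 26 - 16 = 10)
(f(-11) + K)**2 = ((7 - 1*(-11)) + 10)**2 = ((7 + 11) + 10)**2 = (18 + 10)**2 = 28**2 = 784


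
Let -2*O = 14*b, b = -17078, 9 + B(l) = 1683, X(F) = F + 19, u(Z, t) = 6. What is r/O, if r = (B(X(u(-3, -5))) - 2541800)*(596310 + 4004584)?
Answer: -5843425236322/59773 ≈ -9.7760e+7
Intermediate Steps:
X(F) = 19 + F
B(l) = 1674 (B(l) = -9 + 1683 = 1674)
O = 119546 (O = -7*(-17078) = -1/2*(-239092) = 119546)
r = -11686850472644 (r = (1674 - 2541800)*(596310 + 4004584) = -2540126*4600894 = -11686850472644)
r/O = -11686850472644/119546 = -11686850472644*1/119546 = -5843425236322/59773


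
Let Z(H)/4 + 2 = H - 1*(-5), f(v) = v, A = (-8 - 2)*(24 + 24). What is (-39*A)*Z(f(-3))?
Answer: 0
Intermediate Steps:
A = -480 (A = -10*48 = -480)
Z(H) = 12 + 4*H (Z(H) = -8 + 4*(H - 1*(-5)) = -8 + 4*(H + 5) = -8 + 4*(5 + H) = -8 + (20 + 4*H) = 12 + 4*H)
(-39*A)*Z(f(-3)) = (-39*(-480))*(12 + 4*(-3)) = 18720*(12 - 12) = 18720*0 = 0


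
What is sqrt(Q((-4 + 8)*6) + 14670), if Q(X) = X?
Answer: sqrt(14694) ≈ 121.22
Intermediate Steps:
sqrt(Q((-4 + 8)*6) + 14670) = sqrt((-4 + 8)*6 + 14670) = sqrt(4*6 + 14670) = sqrt(24 + 14670) = sqrt(14694)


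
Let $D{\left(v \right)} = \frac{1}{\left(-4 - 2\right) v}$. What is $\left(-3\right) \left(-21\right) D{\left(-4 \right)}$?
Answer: $\frac{21}{8} \approx 2.625$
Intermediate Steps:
$D{\left(v \right)} = - \frac{1}{6 v}$ ($D{\left(v \right)} = \frac{1}{\left(-6\right) v} = - \frac{1}{6 v}$)
$\left(-3\right) \left(-21\right) D{\left(-4 \right)} = \left(-3\right) \left(-21\right) \left(- \frac{1}{6 \left(-4\right)}\right) = 63 \left(\left(- \frac{1}{6}\right) \left(- \frac{1}{4}\right)\right) = 63 \cdot \frac{1}{24} = \frac{21}{8}$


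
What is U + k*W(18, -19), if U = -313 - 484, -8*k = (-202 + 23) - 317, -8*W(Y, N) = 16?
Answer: -921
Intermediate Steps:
W(Y, N) = -2 (W(Y, N) = -1/8*16 = -2)
k = 62 (k = -((-202 + 23) - 317)/8 = -(-179 - 317)/8 = -1/8*(-496) = 62)
U = -797
U + k*W(18, -19) = -797 + 62*(-2) = -797 - 124 = -921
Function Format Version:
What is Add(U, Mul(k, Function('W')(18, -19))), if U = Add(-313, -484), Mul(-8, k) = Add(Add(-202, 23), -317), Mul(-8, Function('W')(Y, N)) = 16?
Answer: -921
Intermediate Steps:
Function('W')(Y, N) = -2 (Function('W')(Y, N) = Mul(Rational(-1, 8), 16) = -2)
k = 62 (k = Mul(Rational(-1, 8), Add(Add(-202, 23), -317)) = Mul(Rational(-1, 8), Add(-179, -317)) = Mul(Rational(-1, 8), -496) = 62)
U = -797
Add(U, Mul(k, Function('W')(18, -19))) = Add(-797, Mul(62, -2)) = Add(-797, -124) = -921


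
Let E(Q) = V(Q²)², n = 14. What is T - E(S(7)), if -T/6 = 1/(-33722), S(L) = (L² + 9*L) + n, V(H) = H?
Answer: -4249770806733/16861 ≈ -2.5205e+8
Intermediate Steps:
S(L) = 14 + L² + 9*L (S(L) = (L² + 9*L) + 14 = 14 + L² + 9*L)
T = 3/16861 (T = -6/(-33722) = -6*(-1/33722) = 3/16861 ≈ 0.00017793)
E(Q) = Q⁴ (E(Q) = (Q²)² = Q⁴)
T - E(S(7)) = 3/16861 - (14 + 7² + 9*7)⁴ = 3/16861 - (14 + 49 + 63)⁴ = 3/16861 - 1*126⁴ = 3/16861 - 1*252047376 = 3/16861 - 252047376 = -4249770806733/16861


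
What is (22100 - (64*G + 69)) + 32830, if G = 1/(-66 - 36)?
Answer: 2797943/51 ≈ 54862.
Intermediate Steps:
G = -1/102 (G = 1/(-102) = -1/102 ≈ -0.0098039)
(22100 - (64*G + 69)) + 32830 = (22100 - (64*(-1/102) + 69)) + 32830 = (22100 - (-32/51 + 69)) + 32830 = (22100 - 1*3487/51) + 32830 = (22100 - 3487/51) + 32830 = 1123613/51 + 32830 = 2797943/51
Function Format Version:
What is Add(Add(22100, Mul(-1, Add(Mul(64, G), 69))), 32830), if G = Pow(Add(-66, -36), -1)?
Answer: Rational(2797943, 51) ≈ 54862.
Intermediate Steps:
G = Rational(-1, 102) (G = Pow(-102, -1) = Rational(-1, 102) ≈ -0.0098039)
Add(Add(22100, Mul(-1, Add(Mul(64, G), 69))), 32830) = Add(Add(22100, Mul(-1, Add(Mul(64, Rational(-1, 102)), 69))), 32830) = Add(Add(22100, Mul(-1, Add(Rational(-32, 51), 69))), 32830) = Add(Add(22100, Mul(-1, Rational(3487, 51))), 32830) = Add(Add(22100, Rational(-3487, 51)), 32830) = Add(Rational(1123613, 51), 32830) = Rational(2797943, 51)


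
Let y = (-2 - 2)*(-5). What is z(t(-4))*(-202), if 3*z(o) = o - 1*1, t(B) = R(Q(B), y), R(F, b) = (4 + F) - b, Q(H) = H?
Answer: 1414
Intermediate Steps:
y = 20 (y = -4*(-5) = 20)
R(F, b) = 4 + F - b
t(B) = -16 + B (t(B) = 4 + B - 1*20 = 4 + B - 20 = -16 + B)
z(o) = -1/3 + o/3 (z(o) = (o - 1*1)/3 = (o - 1)/3 = (-1 + o)/3 = -1/3 + o/3)
z(t(-4))*(-202) = (-1/3 + (-16 - 4)/3)*(-202) = (-1/3 + (1/3)*(-20))*(-202) = (-1/3 - 20/3)*(-202) = -7*(-202) = 1414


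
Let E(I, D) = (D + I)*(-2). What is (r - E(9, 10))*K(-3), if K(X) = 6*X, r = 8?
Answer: -828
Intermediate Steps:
E(I, D) = -2*D - 2*I
(r - E(9, 10))*K(-3) = (8 - (-2*10 - 2*9))*(6*(-3)) = (8 - (-20 - 18))*(-18) = (8 - 1*(-38))*(-18) = (8 + 38)*(-18) = 46*(-18) = -828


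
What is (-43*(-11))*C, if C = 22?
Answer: 10406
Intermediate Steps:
(-43*(-11))*C = -43*(-11)*22 = 473*22 = 10406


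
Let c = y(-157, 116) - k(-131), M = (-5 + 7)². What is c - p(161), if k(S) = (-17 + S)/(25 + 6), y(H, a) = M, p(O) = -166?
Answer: 5418/31 ≈ 174.77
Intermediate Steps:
M = 4 (M = 2² = 4)
y(H, a) = 4
k(S) = -17/31 + S/31 (k(S) = (-17 + S)/31 = (-17 + S)*(1/31) = -17/31 + S/31)
c = 272/31 (c = 4 - (-17/31 + (1/31)*(-131)) = 4 - (-17/31 - 131/31) = 4 - 1*(-148/31) = 4 + 148/31 = 272/31 ≈ 8.7742)
c - p(161) = 272/31 - 1*(-166) = 272/31 + 166 = 5418/31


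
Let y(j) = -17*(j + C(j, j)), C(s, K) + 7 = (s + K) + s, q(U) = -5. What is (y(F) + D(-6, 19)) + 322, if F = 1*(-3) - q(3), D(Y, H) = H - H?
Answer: 305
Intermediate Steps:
D(Y, H) = 0
F = 2 (F = 1*(-3) - 1*(-5) = -3 + 5 = 2)
C(s, K) = -7 + K + 2*s (C(s, K) = -7 + ((s + K) + s) = -7 + ((K + s) + s) = -7 + (K + 2*s) = -7 + K + 2*s)
y(j) = 119 - 68*j (y(j) = -17*(j + (-7 + j + 2*j)) = -17*(j + (-7 + 3*j)) = -17*(-7 + 4*j) = 119 - 68*j)
(y(F) + D(-6, 19)) + 322 = ((119 - 68*2) + 0) + 322 = ((119 - 136) + 0) + 322 = (-17 + 0) + 322 = -17 + 322 = 305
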